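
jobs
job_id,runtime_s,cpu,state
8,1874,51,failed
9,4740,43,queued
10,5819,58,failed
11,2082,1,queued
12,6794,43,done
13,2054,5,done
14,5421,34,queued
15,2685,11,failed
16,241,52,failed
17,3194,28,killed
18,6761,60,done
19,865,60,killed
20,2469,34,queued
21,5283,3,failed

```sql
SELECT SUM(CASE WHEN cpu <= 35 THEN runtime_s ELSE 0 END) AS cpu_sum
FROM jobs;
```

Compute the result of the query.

23188

job_id=8: ✗
job_id=9: ✗
job_id=10: ✗
job_id=11: ✓ → 2082
job_id=12: ✗
job_id=13: ✓ → 2054
job_id=14: ✓ → 5421
job_id=15: ✓ → 2685
job_id=16: ✗
job_id=17: ✓ → 3194
job_id=18: ✗
job_id=19: ✗
job_id=20: ✓ → 2469
job_id=21: ✓ → 5283
cpu_sum = 2082 + 2054 + 5421 + 2685 + 3194 + 2469 + 5283 = 23188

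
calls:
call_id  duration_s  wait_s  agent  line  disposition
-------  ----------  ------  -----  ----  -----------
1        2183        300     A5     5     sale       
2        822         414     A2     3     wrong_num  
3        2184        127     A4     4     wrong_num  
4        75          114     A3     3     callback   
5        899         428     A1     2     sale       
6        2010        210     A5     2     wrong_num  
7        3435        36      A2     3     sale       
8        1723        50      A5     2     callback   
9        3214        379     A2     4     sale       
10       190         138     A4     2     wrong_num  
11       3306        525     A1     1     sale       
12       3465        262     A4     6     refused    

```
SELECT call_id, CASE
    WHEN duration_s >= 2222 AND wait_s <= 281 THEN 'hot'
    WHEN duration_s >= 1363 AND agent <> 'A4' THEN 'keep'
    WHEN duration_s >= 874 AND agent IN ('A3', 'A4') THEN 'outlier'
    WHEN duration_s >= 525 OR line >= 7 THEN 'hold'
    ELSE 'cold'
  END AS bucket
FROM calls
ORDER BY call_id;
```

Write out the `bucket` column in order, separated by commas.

keep, hold, outlier, cold, hold, keep, hot, keep, keep, cold, keep, hot

call_id=1: duration_s >= 1363 AND agent <> 'A4' → keep
call_id=2: duration_s >= 525 OR line >= 7 → hold
call_id=3: duration_s >= 874 AND agent IN ('A3', 'A4') → outlier
call_id=4: ELSE → cold
call_id=5: duration_s >= 525 OR line >= 7 → hold
call_id=6: duration_s >= 1363 AND agent <> 'A4' → keep
call_id=7: duration_s >= 2222 AND wait_s <= 281 → hot
call_id=8: duration_s >= 1363 AND agent <> 'A4' → keep
call_id=9: duration_s >= 1363 AND agent <> 'A4' → keep
call_id=10: ELSE → cold
call_id=11: duration_s >= 1363 AND agent <> 'A4' → keep
call_id=12: duration_s >= 2222 AND wait_s <= 281 → hot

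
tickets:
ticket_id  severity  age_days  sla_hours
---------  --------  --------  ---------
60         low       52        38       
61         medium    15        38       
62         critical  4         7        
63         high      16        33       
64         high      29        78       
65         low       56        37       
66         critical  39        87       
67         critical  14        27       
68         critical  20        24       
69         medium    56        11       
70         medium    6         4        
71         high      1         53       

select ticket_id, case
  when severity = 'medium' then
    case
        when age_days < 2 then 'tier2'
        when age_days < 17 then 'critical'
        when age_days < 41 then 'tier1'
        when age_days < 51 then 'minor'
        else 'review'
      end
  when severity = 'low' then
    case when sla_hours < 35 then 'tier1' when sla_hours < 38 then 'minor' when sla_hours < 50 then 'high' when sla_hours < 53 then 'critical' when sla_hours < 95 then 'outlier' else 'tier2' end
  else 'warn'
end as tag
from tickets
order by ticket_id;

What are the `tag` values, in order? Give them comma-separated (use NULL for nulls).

high, critical, warn, warn, warn, minor, warn, warn, warn, review, critical, warn

ticket_id=60: severity='low' → inner[sla_hours < 50] → high
ticket_id=61: severity='medium' → inner[age_days < 17] → critical
ticket_id=62: severity='critical' → outer ELSE → warn
ticket_id=63: severity='high' → outer ELSE → warn
ticket_id=64: severity='high' → outer ELSE → warn
ticket_id=65: severity='low' → inner[sla_hours < 38] → minor
ticket_id=66: severity='critical' → outer ELSE → warn
ticket_id=67: severity='critical' → outer ELSE → warn
ticket_id=68: severity='critical' → outer ELSE → warn
ticket_id=69: severity='medium' → inner[ELSE] → review
ticket_id=70: severity='medium' → inner[age_days < 17] → critical
ticket_id=71: severity='high' → outer ELSE → warn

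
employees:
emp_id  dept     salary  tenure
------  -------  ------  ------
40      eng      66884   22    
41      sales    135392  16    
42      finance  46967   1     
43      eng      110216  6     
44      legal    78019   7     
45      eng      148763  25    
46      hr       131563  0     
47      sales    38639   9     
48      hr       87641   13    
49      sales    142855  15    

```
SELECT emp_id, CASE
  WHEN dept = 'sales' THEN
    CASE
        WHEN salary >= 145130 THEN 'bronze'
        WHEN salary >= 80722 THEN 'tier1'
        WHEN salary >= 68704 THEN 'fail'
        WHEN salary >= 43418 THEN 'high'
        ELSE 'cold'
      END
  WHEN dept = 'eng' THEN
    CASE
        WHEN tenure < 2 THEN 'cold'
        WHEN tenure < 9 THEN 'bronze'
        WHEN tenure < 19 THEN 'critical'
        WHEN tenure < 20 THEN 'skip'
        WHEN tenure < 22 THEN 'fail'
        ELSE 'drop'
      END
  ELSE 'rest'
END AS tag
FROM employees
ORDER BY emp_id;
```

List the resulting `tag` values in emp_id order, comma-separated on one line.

drop, tier1, rest, bronze, rest, drop, rest, cold, rest, tier1

emp_id=40: dept='eng' → inner[ELSE] → drop
emp_id=41: dept='sales' → inner[salary >= 80722] → tier1
emp_id=42: dept='finance' → outer ELSE → rest
emp_id=43: dept='eng' → inner[tenure < 9] → bronze
emp_id=44: dept='legal' → outer ELSE → rest
emp_id=45: dept='eng' → inner[ELSE] → drop
emp_id=46: dept='hr' → outer ELSE → rest
emp_id=47: dept='sales' → inner[ELSE] → cold
emp_id=48: dept='hr' → outer ELSE → rest
emp_id=49: dept='sales' → inner[salary >= 80722] → tier1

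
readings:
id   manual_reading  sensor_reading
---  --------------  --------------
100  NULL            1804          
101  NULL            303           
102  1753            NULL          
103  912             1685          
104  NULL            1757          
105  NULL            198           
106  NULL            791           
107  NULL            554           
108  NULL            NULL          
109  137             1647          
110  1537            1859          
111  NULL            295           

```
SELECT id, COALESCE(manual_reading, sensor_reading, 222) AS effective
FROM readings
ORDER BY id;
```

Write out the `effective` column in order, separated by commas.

1804, 303, 1753, 912, 1757, 198, 791, 554, 222, 137, 1537, 295

id=100: manual_reading=NULL, sensor_reading=1804 → 1804
id=101: manual_reading=NULL, sensor_reading=303 → 303
id=102: manual_reading=1753 → 1753
id=103: manual_reading=912 → 912
id=104: manual_reading=NULL, sensor_reading=1757 → 1757
id=105: manual_reading=NULL, sensor_reading=198 → 198
id=106: manual_reading=NULL, sensor_reading=791 → 791
id=107: manual_reading=NULL, sensor_reading=554 → 554
id=108: manual_reading=NULL, sensor_reading=NULL, → literal 222 → 222
id=109: manual_reading=137 → 137
id=110: manual_reading=1537 → 1537
id=111: manual_reading=NULL, sensor_reading=295 → 295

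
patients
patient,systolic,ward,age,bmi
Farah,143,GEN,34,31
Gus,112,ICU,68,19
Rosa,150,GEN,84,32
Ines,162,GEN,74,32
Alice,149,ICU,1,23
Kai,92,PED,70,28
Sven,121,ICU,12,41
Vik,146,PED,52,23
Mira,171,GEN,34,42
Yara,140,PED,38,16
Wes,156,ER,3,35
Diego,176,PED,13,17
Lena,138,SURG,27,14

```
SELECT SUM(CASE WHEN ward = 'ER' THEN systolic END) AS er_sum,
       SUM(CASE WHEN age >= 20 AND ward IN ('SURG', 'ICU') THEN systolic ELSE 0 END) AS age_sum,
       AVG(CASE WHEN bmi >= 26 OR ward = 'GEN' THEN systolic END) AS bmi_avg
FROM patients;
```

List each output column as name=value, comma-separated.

er_sum=156, age_sum=250, bmi_avg=142.1428571429

[er_sum: ward = 'ER']
patient=Farah: ✗
patient=Gus: ✗
patient=Rosa: ✗
patient=Ines: ✗
patient=Alice: ✗
patient=Kai: ✗
patient=Sven: ✗
patient=Vik: ✗
patient=Mira: ✗
patient=Yara: ✗
patient=Wes: ✓ → 156
patient=Diego: ✗
patient=Lena: ✗
er_sum = 156
—
[age_sum: age >= 20 AND ward IN ('SURG', 'ICU')]
patient=Farah: ✗
patient=Gus: ✓ → 112
patient=Rosa: ✗
patient=Ines: ✗
patient=Alice: ✗
patient=Kai: ✗
patient=Sven: ✗
patient=Vik: ✗
patient=Mira: ✗
patient=Yara: ✗
patient=Wes: ✗
patient=Diego: ✗
patient=Lena: ✓ → 138
age_sum = 112 + 138 = 250
—
[bmi_avg: bmi >= 26 OR ward = 'GEN']
patient=Farah: ✓ → 143
patient=Gus: ✗
patient=Rosa: ✓ → 150
patient=Ines: ✓ → 162
patient=Alice: ✗
patient=Kai: ✓ → 92
patient=Sven: ✓ → 121
patient=Vik: ✗
patient=Mira: ✓ → 171
patient=Yara: ✗
patient=Wes: ✓ → 156
patient=Diego: ✗
patient=Lena: ✗
bmi_avg = (143 + 150 + 162 + 92 + 121 + 171 + 156) / 7 = 142.1428571429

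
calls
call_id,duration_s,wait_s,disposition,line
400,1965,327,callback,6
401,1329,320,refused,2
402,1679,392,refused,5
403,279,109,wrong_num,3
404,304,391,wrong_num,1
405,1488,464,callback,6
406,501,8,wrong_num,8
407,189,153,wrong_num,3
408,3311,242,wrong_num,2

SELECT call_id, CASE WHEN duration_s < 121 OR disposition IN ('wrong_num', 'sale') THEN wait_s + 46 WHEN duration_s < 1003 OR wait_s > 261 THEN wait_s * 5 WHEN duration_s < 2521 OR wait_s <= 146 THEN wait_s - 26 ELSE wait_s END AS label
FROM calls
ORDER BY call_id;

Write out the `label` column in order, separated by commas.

1635, 1600, 1960, 155, 437, 2320, 54, 199, 288

call_id=400: duration_s < 1003 OR wait_s > 261 → 1635
call_id=401: duration_s < 1003 OR wait_s > 261 → 1600
call_id=402: duration_s < 1003 OR wait_s > 261 → 1960
call_id=403: duration_s < 121 OR disposition IN ('wrong_num', 'sale') → 155
call_id=404: duration_s < 121 OR disposition IN ('wrong_num', 'sale') → 437
call_id=405: duration_s < 1003 OR wait_s > 261 → 2320
call_id=406: duration_s < 121 OR disposition IN ('wrong_num', 'sale') → 54
call_id=407: duration_s < 121 OR disposition IN ('wrong_num', 'sale') → 199
call_id=408: duration_s < 121 OR disposition IN ('wrong_num', 'sale') → 288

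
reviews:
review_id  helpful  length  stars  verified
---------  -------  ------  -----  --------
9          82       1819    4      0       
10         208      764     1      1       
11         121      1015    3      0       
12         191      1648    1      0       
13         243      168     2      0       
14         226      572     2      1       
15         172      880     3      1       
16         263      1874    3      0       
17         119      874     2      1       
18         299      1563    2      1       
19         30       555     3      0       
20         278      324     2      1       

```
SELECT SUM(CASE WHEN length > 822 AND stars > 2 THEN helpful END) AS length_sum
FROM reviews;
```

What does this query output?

638

review_id=9: ✓ → 82
review_id=10: ✗
review_id=11: ✓ → 121
review_id=12: ✗
review_id=13: ✗
review_id=14: ✗
review_id=15: ✓ → 172
review_id=16: ✓ → 263
review_id=17: ✗
review_id=18: ✗
review_id=19: ✗
review_id=20: ✗
length_sum = 82 + 121 + 172 + 263 = 638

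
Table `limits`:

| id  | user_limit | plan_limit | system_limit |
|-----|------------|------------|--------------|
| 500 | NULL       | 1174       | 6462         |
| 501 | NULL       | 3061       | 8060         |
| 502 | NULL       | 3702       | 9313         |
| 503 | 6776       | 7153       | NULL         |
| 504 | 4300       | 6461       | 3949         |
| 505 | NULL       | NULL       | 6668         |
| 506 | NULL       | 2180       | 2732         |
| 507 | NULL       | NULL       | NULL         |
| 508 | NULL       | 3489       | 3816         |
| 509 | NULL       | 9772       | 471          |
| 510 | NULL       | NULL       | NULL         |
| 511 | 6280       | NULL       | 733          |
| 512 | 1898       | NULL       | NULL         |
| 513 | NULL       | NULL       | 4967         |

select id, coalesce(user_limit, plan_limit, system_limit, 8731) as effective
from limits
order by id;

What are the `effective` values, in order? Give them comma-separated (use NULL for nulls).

1174, 3061, 3702, 6776, 4300, 6668, 2180, 8731, 3489, 9772, 8731, 6280, 1898, 4967

id=500: user_limit=NULL, plan_limit=1174 → 1174
id=501: user_limit=NULL, plan_limit=3061 → 3061
id=502: user_limit=NULL, plan_limit=3702 → 3702
id=503: user_limit=6776 → 6776
id=504: user_limit=4300 → 4300
id=505: user_limit=NULL, plan_limit=NULL, system_limit=6668 → 6668
id=506: user_limit=NULL, plan_limit=2180 → 2180
id=507: user_limit=NULL, plan_limit=NULL, system_limit=NULL, → literal 8731 → 8731
id=508: user_limit=NULL, plan_limit=3489 → 3489
id=509: user_limit=NULL, plan_limit=9772 → 9772
id=510: user_limit=NULL, plan_limit=NULL, system_limit=NULL, → literal 8731 → 8731
id=511: user_limit=6280 → 6280
id=512: user_limit=1898 → 1898
id=513: user_limit=NULL, plan_limit=NULL, system_limit=4967 → 4967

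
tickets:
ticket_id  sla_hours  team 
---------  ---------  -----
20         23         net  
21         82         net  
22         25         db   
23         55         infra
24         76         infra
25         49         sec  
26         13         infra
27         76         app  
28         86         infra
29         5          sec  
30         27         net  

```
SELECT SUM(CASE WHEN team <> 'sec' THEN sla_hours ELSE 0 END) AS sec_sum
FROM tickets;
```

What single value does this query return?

ticket_id=20: ✓ → 23
ticket_id=21: ✓ → 82
ticket_id=22: ✓ → 25
ticket_id=23: ✓ → 55
ticket_id=24: ✓ → 76
ticket_id=25: ✗
ticket_id=26: ✓ → 13
ticket_id=27: ✓ → 76
ticket_id=28: ✓ → 86
ticket_id=29: ✗
ticket_id=30: ✓ → 27
sec_sum = 23 + 82 + 25 + 55 + 76 + 13 + 76 + 86 + 27 = 463

463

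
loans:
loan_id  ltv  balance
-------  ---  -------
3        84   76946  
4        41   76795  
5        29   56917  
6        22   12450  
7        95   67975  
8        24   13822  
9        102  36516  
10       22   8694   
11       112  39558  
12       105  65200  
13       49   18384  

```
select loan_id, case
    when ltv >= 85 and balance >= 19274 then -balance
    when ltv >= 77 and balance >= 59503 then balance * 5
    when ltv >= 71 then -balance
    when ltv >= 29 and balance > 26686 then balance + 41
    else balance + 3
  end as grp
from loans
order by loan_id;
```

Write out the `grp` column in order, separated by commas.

loan_id=3: ltv >= 77 and balance >= 59503 → 384730
loan_id=4: ltv >= 29 and balance > 26686 → 76836
loan_id=5: ltv >= 29 and balance > 26686 → 56958
loan_id=6: ELSE → 12453
loan_id=7: ltv >= 85 and balance >= 19274 → -67975
loan_id=8: ELSE → 13825
loan_id=9: ltv >= 85 and balance >= 19274 → -36516
loan_id=10: ELSE → 8697
loan_id=11: ltv >= 85 and balance >= 19274 → -39558
loan_id=12: ltv >= 85 and balance >= 19274 → -65200
loan_id=13: ELSE → 18387

384730, 76836, 56958, 12453, -67975, 13825, -36516, 8697, -39558, -65200, 18387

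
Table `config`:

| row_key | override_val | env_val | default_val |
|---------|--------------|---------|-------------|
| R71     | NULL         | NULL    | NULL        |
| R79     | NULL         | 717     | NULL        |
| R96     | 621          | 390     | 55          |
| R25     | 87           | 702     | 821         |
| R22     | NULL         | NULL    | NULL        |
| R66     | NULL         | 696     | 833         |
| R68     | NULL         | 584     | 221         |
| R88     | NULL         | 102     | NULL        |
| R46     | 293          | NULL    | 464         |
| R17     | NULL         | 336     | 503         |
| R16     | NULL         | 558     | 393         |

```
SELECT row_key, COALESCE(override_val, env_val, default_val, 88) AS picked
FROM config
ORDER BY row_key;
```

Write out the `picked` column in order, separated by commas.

row_key=R16: override_val=NULL, env_val=558 → 558
row_key=R17: override_val=NULL, env_val=336 → 336
row_key=R22: override_val=NULL, env_val=NULL, default_val=NULL, → literal 88 → 88
row_key=R25: override_val=87 → 87
row_key=R46: override_val=293 → 293
row_key=R66: override_val=NULL, env_val=696 → 696
row_key=R68: override_val=NULL, env_val=584 → 584
row_key=R71: override_val=NULL, env_val=NULL, default_val=NULL, → literal 88 → 88
row_key=R79: override_val=NULL, env_val=717 → 717
row_key=R88: override_val=NULL, env_val=102 → 102
row_key=R96: override_val=621 → 621

558, 336, 88, 87, 293, 696, 584, 88, 717, 102, 621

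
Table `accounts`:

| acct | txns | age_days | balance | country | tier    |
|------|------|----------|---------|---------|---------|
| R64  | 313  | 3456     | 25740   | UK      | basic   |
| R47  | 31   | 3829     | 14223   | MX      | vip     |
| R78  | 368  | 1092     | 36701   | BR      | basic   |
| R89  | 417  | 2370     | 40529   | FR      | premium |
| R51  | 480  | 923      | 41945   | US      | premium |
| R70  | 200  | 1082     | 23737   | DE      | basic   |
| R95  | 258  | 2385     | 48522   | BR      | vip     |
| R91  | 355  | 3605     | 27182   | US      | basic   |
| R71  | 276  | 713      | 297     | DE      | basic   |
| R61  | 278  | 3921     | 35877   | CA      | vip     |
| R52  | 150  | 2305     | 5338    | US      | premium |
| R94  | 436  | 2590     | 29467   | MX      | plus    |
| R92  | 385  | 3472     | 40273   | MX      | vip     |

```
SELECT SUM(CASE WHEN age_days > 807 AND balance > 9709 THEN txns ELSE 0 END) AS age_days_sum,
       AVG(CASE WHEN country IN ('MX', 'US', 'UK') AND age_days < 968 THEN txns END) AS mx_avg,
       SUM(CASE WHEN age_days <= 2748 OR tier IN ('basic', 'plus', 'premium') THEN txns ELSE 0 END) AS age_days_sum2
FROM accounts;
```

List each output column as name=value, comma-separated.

[age_days_sum: age_days > 807 AND balance > 9709]
acct=R64: ✓ → 313
acct=R47: ✓ → 31
acct=R78: ✓ → 368
acct=R89: ✓ → 417
acct=R51: ✓ → 480
acct=R70: ✓ → 200
acct=R95: ✓ → 258
acct=R91: ✓ → 355
acct=R71: ✗
acct=R61: ✓ → 278
acct=R52: ✗
acct=R94: ✓ → 436
acct=R92: ✓ → 385
age_days_sum = 313 + 31 + 368 + 417 + 480 + 200 + 258 + 355 + 278 + 436 + 385 = 3521
—
[mx_avg: country IN ('MX', 'US', 'UK') AND age_days < 968]
acct=R64: ✗
acct=R47: ✗
acct=R78: ✗
acct=R89: ✗
acct=R51: ✓ → 480
acct=R70: ✗
acct=R95: ✗
acct=R91: ✗
acct=R71: ✗
acct=R61: ✗
acct=R52: ✗
acct=R94: ✗
acct=R92: ✗
mx_avg = 480
—
[age_days_sum2: age_days <= 2748 OR tier IN ('basic', 'plus', 'premium')]
acct=R64: ✓ → 313
acct=R47: ✗
acct=R78: ✓ → 368
acct=R89: ✓ → 417
acct=R51: ✓ → 480
acct=R70: ✓ → 200
acct=R95: ✓ → 258
acct=R91: ✓ → 355
acct=R71: ✓ → 276
acct=R61: ✗
acct=R52: ✓ → 150
acct=R94: ✓ → 436
acct=R92: ✗
age_days_sum2 = 313 + 368 + 417 + 480 + 200 + 258 + 355 + 276 + 150 + 436 = 3253

age_days_sum=3521, mx_avg=480, age_days_sum2=3253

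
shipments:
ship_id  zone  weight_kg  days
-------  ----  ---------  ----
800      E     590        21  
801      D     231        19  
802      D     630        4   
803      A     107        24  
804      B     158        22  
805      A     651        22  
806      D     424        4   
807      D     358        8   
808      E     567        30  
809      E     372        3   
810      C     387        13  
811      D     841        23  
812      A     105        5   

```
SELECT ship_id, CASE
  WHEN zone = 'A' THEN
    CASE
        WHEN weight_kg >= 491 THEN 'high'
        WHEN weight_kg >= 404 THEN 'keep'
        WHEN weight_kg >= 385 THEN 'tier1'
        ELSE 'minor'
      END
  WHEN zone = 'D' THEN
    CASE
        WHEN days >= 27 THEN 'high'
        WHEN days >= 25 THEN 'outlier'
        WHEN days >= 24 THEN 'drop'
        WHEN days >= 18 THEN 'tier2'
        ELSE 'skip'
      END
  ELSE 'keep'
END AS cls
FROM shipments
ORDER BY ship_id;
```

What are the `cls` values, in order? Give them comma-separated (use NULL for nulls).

keep, tier2, skip, minor, keep, high, skip, skip, keep, keep, keep, tier2, minor

ship_id=800: zone='E' → outer ELSE → keep
ship_id=801: zone='D' → inner[days >= 18] → tier2
ship_id=802: zone='D' → inner[ELSE] → skip
ship_id=803: zone='A' → inner[ELSE] → minor
ship_id=804: zone='B' → outer ELSE → keep
ship_id=805: zone='A' → inner[weight_kg >= 491] → high
ship_id=806: zone='D' → inner[ELSE] → skip
ship_id=807: zone='D' → inner[ELSE] → skip
ship_id=808: zone='E' → outer ELSE → keep
ship_id=809: zone='E' → outer ELSE → keep
ship_id=810: zone='C' → outer ELSE → keep
ship_id=811: zone='D' → inner[days >= 18] → tier2
ship_id=812: zone='A' → inner[ELSE] → minor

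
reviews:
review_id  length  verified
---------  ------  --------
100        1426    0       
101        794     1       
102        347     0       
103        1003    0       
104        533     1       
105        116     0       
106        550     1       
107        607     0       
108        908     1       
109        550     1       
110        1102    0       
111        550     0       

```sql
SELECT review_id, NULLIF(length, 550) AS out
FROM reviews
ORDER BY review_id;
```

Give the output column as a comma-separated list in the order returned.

review_id=100: length=1426 vs 550: differ → 1426
review_id=101: length=794 vs 550: differ → 794
review_id=102: length=347 vs 550: differ → 347
review_id=103: length=1003 vs 550: differ → 1003
review_id=104: length=533 vs 550: differ → 533
review_id=105: length=116 vs 550: differ → 116
review_id=106: length=550 vs 550: equal → NULL
review_id=107: length=607 vs 550: differ → 607
review_id=108: length=908 vs 550: differ → 908
review_id=109: length=550 vs 550: equal → NULL
review_id=110: length=1102 vs 550: differ → 1102
review_id=111: length=550 vs 550: equal → NULL

1426, 794, 347, 1003, 533, 116, NULL, 607, 908, NULL, 1102, NULL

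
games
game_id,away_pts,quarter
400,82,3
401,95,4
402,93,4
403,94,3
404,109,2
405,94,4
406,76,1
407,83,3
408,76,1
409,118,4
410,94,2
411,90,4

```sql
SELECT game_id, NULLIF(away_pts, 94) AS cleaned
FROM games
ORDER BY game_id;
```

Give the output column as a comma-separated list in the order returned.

game_id=400: away_pts=82 vs 94: differ → 82
game_id=401: away_pts=95 vs 94: differ → 95
game_id=402: away_pts=93 vs 94: differ → 93
game_id=403: away_pts=94 vs 94: equal → NULL
game_id=404: away_pts=109 vs 94: differ → 109
game_id=405: away_pts=94 vs 94: equal → NULL
game_id=406: away_pts=76 vs 94: differ → 76
game_id=407: away_pts=83 vs 94: differ → 83
game_id=408: away_pts=76 vs 94: differ → 76
game_id=409: away_pts=118 vs 94: differ → 118
game_id=410: away_pts=94 vs 94: equal → NULL
game_id=411: away_pts=90 vs 94: differ → 90

82, 95, 93, NULL, 109, NULL, 76, 83, 76, 118, NULL, 90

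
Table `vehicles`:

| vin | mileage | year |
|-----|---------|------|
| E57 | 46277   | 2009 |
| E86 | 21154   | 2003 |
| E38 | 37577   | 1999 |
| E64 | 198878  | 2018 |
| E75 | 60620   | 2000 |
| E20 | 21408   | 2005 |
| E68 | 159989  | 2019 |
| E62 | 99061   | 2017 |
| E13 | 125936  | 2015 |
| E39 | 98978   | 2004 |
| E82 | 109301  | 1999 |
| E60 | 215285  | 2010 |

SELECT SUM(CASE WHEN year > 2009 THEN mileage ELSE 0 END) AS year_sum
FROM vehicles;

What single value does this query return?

799149

vin=E57: ✗
vin=E86: ✗
vin=E38: ✗
vin=E64: ✓ → 198878
vin=E75: ✗
vin=E20: ✗
vin=E68: ✓ → 159989
vin=E62: ✓ → 99061
vin=E13: ✓ → 125936
vin=E39: ✗
vin=E82: ✗
vin=E60: ✓ → 215285
year_sum = 198878 + 159989 + 99061 + 125936 + 215285 = 799149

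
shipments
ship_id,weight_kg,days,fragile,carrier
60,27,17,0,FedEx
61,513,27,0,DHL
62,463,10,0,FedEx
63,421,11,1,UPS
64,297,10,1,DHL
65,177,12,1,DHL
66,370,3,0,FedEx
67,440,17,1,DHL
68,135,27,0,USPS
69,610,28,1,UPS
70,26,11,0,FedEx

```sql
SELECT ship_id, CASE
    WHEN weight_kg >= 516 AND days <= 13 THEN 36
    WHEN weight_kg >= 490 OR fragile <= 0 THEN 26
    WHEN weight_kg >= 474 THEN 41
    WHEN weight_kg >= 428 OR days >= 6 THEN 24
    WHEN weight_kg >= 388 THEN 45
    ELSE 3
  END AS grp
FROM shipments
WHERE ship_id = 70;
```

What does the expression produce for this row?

ship_id = 70: weight_kg=26, days=11, fragile=0, carrier=FedEx.
weight_kg >= 516 AND days <= 13 → false
weight_kg >= 490 OR fragile <= 0 → true → 26

26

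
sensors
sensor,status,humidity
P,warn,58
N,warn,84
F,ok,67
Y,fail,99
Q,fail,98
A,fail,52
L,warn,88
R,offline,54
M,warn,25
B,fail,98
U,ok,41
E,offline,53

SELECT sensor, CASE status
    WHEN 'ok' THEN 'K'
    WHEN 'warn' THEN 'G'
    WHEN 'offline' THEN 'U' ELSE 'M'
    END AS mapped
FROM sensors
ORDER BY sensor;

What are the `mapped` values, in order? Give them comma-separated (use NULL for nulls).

M, M, U, K, G, G, G, G, M, U, K, M

sensor=A: ELSE → M
sensor=B: ELSE → M
sensor=E: status='offline' → U
sensor=F: status='ok' → K
sensor=L: status='warn' → G
sensor=M: status='warn' → G
sensor=N: status='warn' → G
sensor=P: status='warn' → G
sensor=Q: ELSE → M
sensor=R: status='offline' → U
sensor=U: status='ok' → K
sensor=Y: ELSE → M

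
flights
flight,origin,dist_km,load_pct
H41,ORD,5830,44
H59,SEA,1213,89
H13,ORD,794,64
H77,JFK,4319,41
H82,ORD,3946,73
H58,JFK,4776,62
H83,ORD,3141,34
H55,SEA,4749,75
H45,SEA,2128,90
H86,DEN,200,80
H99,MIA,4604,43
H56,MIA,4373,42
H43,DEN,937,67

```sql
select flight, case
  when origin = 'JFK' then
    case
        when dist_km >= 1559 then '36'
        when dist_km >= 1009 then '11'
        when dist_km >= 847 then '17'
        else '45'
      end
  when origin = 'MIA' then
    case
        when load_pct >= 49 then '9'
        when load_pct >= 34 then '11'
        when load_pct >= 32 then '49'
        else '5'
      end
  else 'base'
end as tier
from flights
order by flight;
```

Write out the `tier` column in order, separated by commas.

base, base, base, base, base, 11, 36, base, 36, base, base, base, 11

flight=H13: origin='ORD' → outer ELSE → base
flight=H41: origin='ORD' → outer ELSE → base
flight=H43: origin='DEN' → outer ELSE → base
flight=H45: origin='SEA' → outer ELSE → base
flight=H55: origin='SEA' → outer ELSE → base
flight=H56: origin='MIA' → inner[load_pct >= 34] → 11
flight=H58: origin='JFK' → inner[dist_km >= 1559] → 36
flight=H59: origin='SEA' → outer ELSE → base
flight=H77: origin='JFK' → inner[dist_km >= 1559] → 36
flight=H82: origin='ORD' → outer ELSE → base
flight=H83: origin='ORD' → outer ELSE → base
flight=H86: origin='DEN' → outer ELSE → base
flight=H99: origin='MIA' → inner[load_pct >= 34] → 11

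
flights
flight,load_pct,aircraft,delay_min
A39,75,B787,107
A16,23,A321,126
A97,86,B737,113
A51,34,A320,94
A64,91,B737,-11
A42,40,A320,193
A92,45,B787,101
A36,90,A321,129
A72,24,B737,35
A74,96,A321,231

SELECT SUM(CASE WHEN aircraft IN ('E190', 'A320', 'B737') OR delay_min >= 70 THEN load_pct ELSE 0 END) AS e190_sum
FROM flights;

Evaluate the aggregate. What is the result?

flight=A39: ✓ → 75
flight=A16: ✓ → 23
flight=A97: ✓ → 86
flight=A51: ✓ → 34
flight=A64: ✓ → 91
flight=A42: ✓ → 40
flight=A92: ✓ → 45
flight=A36: ✓ → 90
flight=A72: ✓ → 24
flight=A74: ✓ → 96
e190_sum = 75 + 23 + 86 + 34 + 91 + 40 + 45 + 90 + 24 + 96 = 604

604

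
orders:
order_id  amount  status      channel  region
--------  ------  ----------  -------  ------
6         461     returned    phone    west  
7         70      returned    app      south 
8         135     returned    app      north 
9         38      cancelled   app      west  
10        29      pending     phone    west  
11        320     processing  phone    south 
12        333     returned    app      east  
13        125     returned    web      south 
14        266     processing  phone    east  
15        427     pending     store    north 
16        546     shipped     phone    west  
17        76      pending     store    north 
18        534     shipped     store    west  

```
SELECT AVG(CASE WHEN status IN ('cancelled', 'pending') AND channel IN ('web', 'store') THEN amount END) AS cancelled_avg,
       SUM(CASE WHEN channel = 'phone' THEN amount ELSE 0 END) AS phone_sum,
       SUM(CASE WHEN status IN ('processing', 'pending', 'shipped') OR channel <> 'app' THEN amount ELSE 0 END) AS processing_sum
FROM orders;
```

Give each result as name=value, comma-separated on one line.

cancelled_avg=251.5, phone_sum=1622, processing_sum=2784

[cancelled_avg: status IN ('cancelled', 'pending') AND channel IN ('web', 'store')]
order_id=6: ✗
order_id=7: ✗
order_id=8: ✗
order_id=9: ✗
order_id=10: ✗
order_id=11: ✗
order_id=12: ✗
order_id=13: ✗
order_id=14: ✗
order_id=15: ✓ → 427
order_id=16: ✗
order_id=17: ✓ → 76
order_id=18: ✗
cancelled_avg = (427 + 76) / 2 = 251.5
—
[phone_sum: channel = 'phone']
order_id=6: ✓ → 461
order_id=7: ✗
order_id=8: ✗
order_id=9: ✗
order_id=10: ✓ → 29
order_id=11: ✓ → 320
order_id=12: ✗
order_id=13: ✗
order_id=14: ✓ → 266
order_id=15: ✗
order_id=16: ✓ → 546
order_id=17: ✗
order_id=18: ✗
phone_sum = 461 + 29 + 320 + 266 + 546 = 1622
—
[processing_sum: status IN ('processing', 'pending', 'shipped') OR channel <> 'app']
order_id=6: ✓ → 461
order_id=7: ✗
order_id=8: ✗
order_id=9: ✗
order_id=10: ✓ → 29
order_id=11: ✓ → 320
order_id=12: ✗
order_id=13: ✓ → 125
order_id=14: ✓ → 266
order_id=15: ✓ → 427
order_id=16: ✓ → 546
order_id=17: ✓ → 76
order_id=18: ✓ → 534
processing_sum = 461 + 29 + 320 + 125 + 266 + 427 + 546 + 76 + 534 = 2784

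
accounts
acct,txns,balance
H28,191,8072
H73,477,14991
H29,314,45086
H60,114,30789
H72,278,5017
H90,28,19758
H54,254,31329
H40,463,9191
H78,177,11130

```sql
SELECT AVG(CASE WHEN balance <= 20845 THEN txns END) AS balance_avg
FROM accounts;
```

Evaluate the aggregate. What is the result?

269

acct=H28: ✓ → 191
acct=H73: ✓ → 477
acct=H29: ✗
acct=H60: ✗
acct=H72: ✓ → 278
acct=H90: ✓ → 28
acct=H54: ✗
acct=H40: ✓ → 463
acct=H78: ✓ → 177
balance_avg = (191 + 477 + 278 + 28 + 463 + 177) / 6 = 269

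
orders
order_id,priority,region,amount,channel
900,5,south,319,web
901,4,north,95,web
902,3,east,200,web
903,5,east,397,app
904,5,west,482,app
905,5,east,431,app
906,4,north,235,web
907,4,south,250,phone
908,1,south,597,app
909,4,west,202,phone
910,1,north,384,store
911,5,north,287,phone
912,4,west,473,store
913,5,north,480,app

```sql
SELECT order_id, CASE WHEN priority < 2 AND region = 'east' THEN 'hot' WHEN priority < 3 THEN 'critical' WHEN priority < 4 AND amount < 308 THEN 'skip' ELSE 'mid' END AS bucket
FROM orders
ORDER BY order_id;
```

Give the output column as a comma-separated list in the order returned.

order_id=900: ELSE → mid
order_id=901: ELSE → mid
order_id=902: priority < 4 AND amount < 308 → skip
order_id=903: ELSE → mid
order_id=904: ELSE → mid
order_id=905: ELSE → mid
order_id=906: ELSE → mid
order_id=907: ELSE → mid
order_id=908: priority < 3 → critical
order_id=909: ELSE → mid
order_id=910: priority < 3 → critical
order_id=911: ELSE → mid
order_id=912: ELSE → mid
order_id=913: ELSE → mid

mid, mid, skip, mid, mid, mid, mid, mid, critical, mid, critical, mid, mid, mid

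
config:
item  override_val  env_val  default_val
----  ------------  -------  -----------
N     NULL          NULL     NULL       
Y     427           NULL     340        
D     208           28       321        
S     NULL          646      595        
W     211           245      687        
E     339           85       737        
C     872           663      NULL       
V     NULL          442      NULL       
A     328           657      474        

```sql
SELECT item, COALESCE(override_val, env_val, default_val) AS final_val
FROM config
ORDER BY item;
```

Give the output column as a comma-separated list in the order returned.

item=A: override_val=328 → 328
item=C: override_val=872 → 872
item=D: override_val=208 → 208
item=E: override_val=339 → 339
item=N: override_val=NULL, env_val=NULL, default_val=NULL (all NULL) → NULL
item=S: override_val=NULL, env_val=646 → 646
item=V: override_val=NULL, env_val=442 → 442
item=W: override_val=211 → 211
item=Y: override_val=427 → 427

328, 872, 208, 339, NULL, 646, 442, 211, 427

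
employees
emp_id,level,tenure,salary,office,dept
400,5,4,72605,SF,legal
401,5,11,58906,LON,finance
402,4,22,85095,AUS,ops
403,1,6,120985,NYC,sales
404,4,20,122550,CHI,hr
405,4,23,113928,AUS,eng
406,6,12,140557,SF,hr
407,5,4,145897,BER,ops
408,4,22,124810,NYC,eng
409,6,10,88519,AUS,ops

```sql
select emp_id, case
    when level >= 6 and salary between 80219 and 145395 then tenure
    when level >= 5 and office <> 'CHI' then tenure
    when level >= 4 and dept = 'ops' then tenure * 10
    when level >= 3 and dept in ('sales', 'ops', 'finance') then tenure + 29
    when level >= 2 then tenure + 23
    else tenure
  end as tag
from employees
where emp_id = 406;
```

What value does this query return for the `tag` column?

12

emp_id = 406: level=6, tenure=12, salary=140557, office=SF, dept=hr.
level >= 6 and salary between 80219 and 145395 → true → 12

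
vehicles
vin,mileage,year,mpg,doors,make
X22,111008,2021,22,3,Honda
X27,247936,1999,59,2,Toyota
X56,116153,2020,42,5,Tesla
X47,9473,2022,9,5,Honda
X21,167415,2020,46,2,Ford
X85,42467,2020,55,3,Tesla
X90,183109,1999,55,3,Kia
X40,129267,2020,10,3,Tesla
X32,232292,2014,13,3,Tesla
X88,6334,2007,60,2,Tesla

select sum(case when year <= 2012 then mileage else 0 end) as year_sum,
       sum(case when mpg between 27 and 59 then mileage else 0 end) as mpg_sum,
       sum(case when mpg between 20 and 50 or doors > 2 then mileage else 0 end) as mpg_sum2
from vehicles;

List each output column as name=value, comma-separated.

[year_sum: year <= 2012]
vin=X22: ✗
vin=X27: ✓ → 247936
vin=X56: ✗
vin=X47: ✗
vin=X21: ✗
vin=X85: ✗
vin=X90: ✓ → 183109
vin=X40: ✗
vin=X32: ✗
vin=X88: ✓ → 6334
year_sum = 247936 + 183109 + 6334 = 437379
—
[mpg_sum: mpg between 27 and 59]
vin=X22: ✗
vin=X27: ✓ → 247936
vin=X56: ✓ → 116153
vin=X47: ✗
vin=X21: ✓ → 167415
vin=X85: ✓ → 42467
vin=X90: ✓ → 183109
vin=X40: ✗
vin=X32: ✗
vin=X88: ✗
mpg_sum = 247936 + 116153 + 167415 + 42467 + 183109 = 757080
—
[mpg_sum2: mpg between 20 and 50 or doors > 2]
vin=X22: ✓ → 111008
vin=X27: ✗
vin=X56: ✓ → 116153
vin=X47: ✓ → 9473
vin=X21: ✓ → 167415
vin=X85: ✓ → 42467
vin=X90: ✓ → 183109
vin=X40: ✓ → 129267
vin=X32: ✓ → 232292
vin=X88: ✗
mpg_sum2 = 111008 + 116153 + 9473 + 167415 + 42467 + 183109 + 129267 + 232292 = 991184

year_sum=437379, mpg_sum=757080, mpg_sum2=991184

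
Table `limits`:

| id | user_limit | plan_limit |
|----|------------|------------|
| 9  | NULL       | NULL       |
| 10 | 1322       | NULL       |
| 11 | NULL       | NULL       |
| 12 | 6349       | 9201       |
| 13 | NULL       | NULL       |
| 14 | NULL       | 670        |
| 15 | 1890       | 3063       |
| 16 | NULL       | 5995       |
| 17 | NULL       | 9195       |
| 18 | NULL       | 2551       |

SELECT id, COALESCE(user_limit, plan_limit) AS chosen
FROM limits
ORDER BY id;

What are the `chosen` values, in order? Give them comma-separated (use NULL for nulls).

NULL, 1322, NULL, 6349, NULL, 670, 1890, 5995, 9195, 2551

id=9: user_limit=NULL, plan_limit=NULL (all NULL) → NULL
id=10: user_limit=1322 → 1322
id=11: user_limit=NULL, plan_limit=NULL (all NULL) → NULL
id=12: user_limit=6349 → 6349
id=13: user_limit=NULL, plan_limit=NULL (all NULL) → NULL
id=14: user_limit=NULL, plan_limit=670 → 670
id=15: user_limit=1890 → 1890
id=16: user_limit=NULL, plan_limit=5995 → 5995
id=17: user_limit=NULL, plan_limit=9195 → 9195
id=18: user_limit=NULL, plan_limit=2551 → 2551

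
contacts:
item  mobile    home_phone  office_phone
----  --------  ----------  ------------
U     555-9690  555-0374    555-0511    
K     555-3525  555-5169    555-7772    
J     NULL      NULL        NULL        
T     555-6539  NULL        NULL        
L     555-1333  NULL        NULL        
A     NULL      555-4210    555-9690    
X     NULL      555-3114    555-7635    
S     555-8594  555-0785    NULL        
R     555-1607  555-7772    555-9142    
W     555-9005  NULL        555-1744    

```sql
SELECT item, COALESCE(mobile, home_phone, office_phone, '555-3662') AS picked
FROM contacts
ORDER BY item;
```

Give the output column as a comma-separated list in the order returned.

item=A: mobile=NULL, home_phone=555-4210 → 555-4210
item=J: mobile=NULL, home_phone=NULL, office_phone=NULL, → literal 555-3662 → 555-3662
item=K: mobile=555-3525 → 555-3525
item=L: mobile=555-1333 → 555-1333
item=R: mobile=555-1607 → 555-1607
item=S: mobile=555-8594 → 555-8594
item=T: mobile=555-6539 → 555-6539
item=U: mobile=555-9690 → 555-9690
item=W: mobile=555-9005 → 555-9005
item=X: mobile=NULL, home_phone=555-3114 → 555-3114

555-4210, 555-3662, 555-3525, 555-1333, 555-1607, 555-8594, 555-6539, 555-9690, 555-9005, 555-3114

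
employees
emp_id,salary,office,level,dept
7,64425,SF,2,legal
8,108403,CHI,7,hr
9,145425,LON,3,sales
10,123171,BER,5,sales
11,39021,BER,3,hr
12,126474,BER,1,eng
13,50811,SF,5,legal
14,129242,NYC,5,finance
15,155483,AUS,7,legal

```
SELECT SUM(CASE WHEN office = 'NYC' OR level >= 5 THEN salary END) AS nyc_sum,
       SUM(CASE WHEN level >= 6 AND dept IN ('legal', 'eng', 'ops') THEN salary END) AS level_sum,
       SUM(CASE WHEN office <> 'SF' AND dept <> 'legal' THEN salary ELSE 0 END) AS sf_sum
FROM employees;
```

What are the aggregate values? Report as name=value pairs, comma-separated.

nyc_sum=567110, level_sum=155483, sf_sum=671736

[nyc_sum: office = 'NYC' OR level >= 5]
emp_id=7: ✗
emp_id=8: ✓ → 108403
emp_id=9: ✗
emp_id=10: ✓ → 123171
emp_id=11: ✗
emp_id=12: ✗
emp_id=13: ✓ → 50811
emp_id=14: ✓ → 129242
emp_id=15: ✓ → 155483
nyc_sum = 108403 + 123171 + 50811 + 129242 + 155483 = 567110
—
[level_sum: level >= 6 AND dept IN ('legal', 'eng', 'ops')]
emp_id=7: ✗
emp_id=8: ✗
emp_id=9: ✗
emp_id=10: ✗
emp_id=11: ✗
emp_id=12: ✗
emp_id=13: ✗
emp_id=14: ✗
emp_id=15: ✓ → 155483
level_sum = 155483
—
[sf_sum: office <> 'SF' AND dept <> 'legal']
emp_id=7: ✗
emp_id=8: ✓ → 108403
emp_id=9: ✓ → 145425
emp_id=10: ✓ → 123171
emp_id=11: ✓ → 39021
emp_id=12: ✓ → 126474
emp_id=13: ✗
emp_id=14: ✓ → 129242
emp_id=15: ✗
sf_sum = 108403 + 145425 + 123171 + 39021 + 126474 + 129242 = 671736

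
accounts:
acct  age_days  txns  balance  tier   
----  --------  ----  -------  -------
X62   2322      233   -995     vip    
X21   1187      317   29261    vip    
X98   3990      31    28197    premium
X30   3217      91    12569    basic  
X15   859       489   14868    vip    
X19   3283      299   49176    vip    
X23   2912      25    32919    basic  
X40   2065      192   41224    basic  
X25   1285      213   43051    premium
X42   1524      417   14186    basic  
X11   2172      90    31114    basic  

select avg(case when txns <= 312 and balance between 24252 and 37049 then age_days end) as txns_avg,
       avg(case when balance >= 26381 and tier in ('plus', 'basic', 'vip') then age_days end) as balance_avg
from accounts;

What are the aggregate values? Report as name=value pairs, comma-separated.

txns_avg=3024.6666666667, balance_avg=2323.8

[txns_avg: txns <= 312 and balance between 24252 and 37049]
acct=X62: ✗
acct=X21: ✗
acct=X98: ✓ → 3990
acct=X30: ✗
acct=X15: ✗
acct=X19: ✗
acct=X23: ✓ → 2912
acct=X40: ✗
acct=X25: ✗
acct=X42: ✗
acct=X11: ✓ → 2172
txns_avg = (3990 + 2912 + 2172) / 3 = 3024.6666666667
—
[balance_avg: balance >= 26381 and tier in ('plus', 'basic', 'vip')]
acct=X62: ✗
acct=X21: ✓ → 1187
acct=X98: ✗
acct=X30: ✗
acct=X15: ✗
acct=X19: ✓ → 3283
acct=X23: ✓ → 2912
acct=X40: ✓ → 2065
acct=X25: ✗
acct=X42: ✗
acct=X11: ✓ → 2172
balance_avg = (1187 + 3283 + 2912 + 2065 + 2172) / 5 = 2323.8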